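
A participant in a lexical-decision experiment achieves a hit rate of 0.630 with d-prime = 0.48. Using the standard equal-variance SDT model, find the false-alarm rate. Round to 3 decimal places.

false-alarm rate = 0.441

z(hit rate) = z(0.630) = 0.3319
z(FA) = z(H) − d' = 0.3319 − 0.48 = -0.1481
false-alarm rate = Φ(-0.1481) = 0.4411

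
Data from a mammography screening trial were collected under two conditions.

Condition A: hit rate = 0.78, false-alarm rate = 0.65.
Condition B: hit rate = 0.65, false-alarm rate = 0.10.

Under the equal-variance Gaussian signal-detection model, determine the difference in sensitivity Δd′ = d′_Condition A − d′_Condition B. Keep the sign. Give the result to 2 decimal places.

Condition A: z(0.78) = 0.772, z(0.65) = 0.385, d' = 0.387
Condition B: z(0.65) = 0.385, z(0.10) = -1.282, d' = 1.667
Δd' = d'_Condition A − d'_Condition B = 0.387 − 1.667 = -1.280
Condition B has the higher sensitivity.

Δd′ = -1.28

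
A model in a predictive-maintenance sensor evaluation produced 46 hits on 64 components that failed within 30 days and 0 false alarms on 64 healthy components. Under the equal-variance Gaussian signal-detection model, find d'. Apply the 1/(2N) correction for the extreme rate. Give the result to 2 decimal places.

d' = 3.00

The false-alarm rate is 0/64 = 0, so apply the 1/(2N) correction: FA → 1/(2·64) = 0.00781.
z(H) = z(0.71875) = 0.579
z(FA) = z(0.00781) = -2.418
d' = 0.579 − (-2.418) = 2.997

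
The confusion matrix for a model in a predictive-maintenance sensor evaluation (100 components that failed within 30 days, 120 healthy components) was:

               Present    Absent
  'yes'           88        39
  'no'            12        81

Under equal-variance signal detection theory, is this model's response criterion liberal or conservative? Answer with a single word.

liberal

z(H) = 1.175, z(FA) = -0.454
c = −½·(z(H) + z(FA)) = -0.3605
c < 0 → liberal criterion (biased toward responding “yes”).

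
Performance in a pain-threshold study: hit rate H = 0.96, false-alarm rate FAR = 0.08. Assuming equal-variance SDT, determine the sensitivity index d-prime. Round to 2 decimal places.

d-prime = 3.16

Φ⁻¹(H) = Φ⁻¹(0.96) = 1.7507
Φ⁻¹(FA) = Φ⁻¹(0.08) = -1.4051
d' = z(H) − z(FA) = 1.7507 − (-1.4051) = 3.1558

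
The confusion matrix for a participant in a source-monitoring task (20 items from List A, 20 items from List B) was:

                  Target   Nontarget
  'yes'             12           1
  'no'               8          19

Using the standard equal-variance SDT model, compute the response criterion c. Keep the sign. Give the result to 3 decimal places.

c = 0.696

H = 12/20 = 0.6000
FA = 1/20 = 0.0500
Φ⁻¹(H) = Φ⁻¹(0.6000) = 0.2533
Φ⁻¹(FA) = Φ⁻¹(0.0500) = -1.6449
c = −½·[z(H) + z(FA)] = −0.5 × (0.2533 + (-1.6449)) = 0.6958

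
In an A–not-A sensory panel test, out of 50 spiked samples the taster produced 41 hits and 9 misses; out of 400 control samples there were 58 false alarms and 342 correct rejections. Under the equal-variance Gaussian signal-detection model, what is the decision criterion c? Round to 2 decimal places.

H = 41/50 = 0.8200
FA = 58/400 = 0.1450
z(0.8200) = 0.9154, z(0.1450) = -1.0581
c = −½·[z(H) + z(FA)] = −0.5 × (0.9154 + (-1.0581)) = 0.07135

c = 0.07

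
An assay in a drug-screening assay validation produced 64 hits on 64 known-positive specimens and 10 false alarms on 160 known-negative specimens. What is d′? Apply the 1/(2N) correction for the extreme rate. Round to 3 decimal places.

d′ = 3.952

The hit rate is 64/64 = 1, so apply the 1/(2N) correction: H → 1 − 1/(2·64) = 0.99219.
z(H) = z(0.99219) = 2.4177
z(FA) = z(0.06250) = -1.5341
d' = 2.4177 − (-1.5341) = 3.9518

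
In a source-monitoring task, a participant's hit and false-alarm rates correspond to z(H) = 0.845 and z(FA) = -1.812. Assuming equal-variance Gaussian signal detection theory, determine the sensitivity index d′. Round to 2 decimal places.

d' = z(H) − z(FA) = 0.845 − (-1.812) = 2.657

d′ = 2.66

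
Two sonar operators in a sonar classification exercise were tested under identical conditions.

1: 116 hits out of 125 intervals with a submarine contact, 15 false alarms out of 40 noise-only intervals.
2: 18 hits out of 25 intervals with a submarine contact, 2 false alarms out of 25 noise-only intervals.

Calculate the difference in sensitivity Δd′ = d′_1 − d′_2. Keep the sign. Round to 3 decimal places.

Δd′ = -0.208

1: z(0.9280) = 1.4611, z(0.3750) = -0.3186, d' = 1.7797
2: z(0.7200) = 0.5828, z(0.0800) = -1.4051, d' = 1.9879
Δd' = d'_1 − d'_2 = 1.7797 − 1.9879 = -0.2082
2 has the higher sensitivity.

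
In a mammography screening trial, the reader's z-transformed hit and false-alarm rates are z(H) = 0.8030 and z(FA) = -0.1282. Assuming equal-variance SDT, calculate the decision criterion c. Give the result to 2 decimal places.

c = -0.34

c = −½·[z(H) + z(FA)] = −½·(0.8030 + (-0.1282)) = -0.3374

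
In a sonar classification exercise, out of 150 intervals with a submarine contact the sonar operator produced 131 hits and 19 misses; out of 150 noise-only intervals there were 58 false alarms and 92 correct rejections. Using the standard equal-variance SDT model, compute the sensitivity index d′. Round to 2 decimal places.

d′ = 1.43

H = 131/150 = 0.8733
FA = 58/150 = 0.3867
Φ⁻¹(H) = 1.142
Φ⁻¹(FA) = -0.288
d' = z(H) − z(FA) = 1.142 − (-0.288) = 1.430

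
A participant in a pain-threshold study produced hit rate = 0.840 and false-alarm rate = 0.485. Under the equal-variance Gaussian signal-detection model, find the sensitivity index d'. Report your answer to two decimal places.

z(H) = z(0.840) = 0.9945
z(FA) = z(0.485) = -0.0376
d' = z(H) − z(FA) = 0.9945 − (-0.0376) = 1.0321

d' = 1.03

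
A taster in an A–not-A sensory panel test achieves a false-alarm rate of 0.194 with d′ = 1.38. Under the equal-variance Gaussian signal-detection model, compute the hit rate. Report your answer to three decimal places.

hit rate = 0.697

z(false-alarm rate) = z(0.194) = -0.8633
z(H) = z(FA) + d' = -0.8633 + 1.38 = 0.5167
hit rate = Φ(0.5167) = 0.6973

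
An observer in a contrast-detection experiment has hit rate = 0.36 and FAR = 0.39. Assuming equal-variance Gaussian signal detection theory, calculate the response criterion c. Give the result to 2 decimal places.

z(H) = z(0.36) = -0.358
z(FA) = z(0.39) = -0.279
c = −½·[z(H) + z(FA)] = −0.5 × (-0.358 + (-0.279)) = 0.3185

c = 0.32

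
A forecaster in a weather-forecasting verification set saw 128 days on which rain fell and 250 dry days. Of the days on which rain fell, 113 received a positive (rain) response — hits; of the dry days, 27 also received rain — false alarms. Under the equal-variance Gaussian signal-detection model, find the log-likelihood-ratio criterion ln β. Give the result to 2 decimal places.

H = 113/128 = 0.8828
FA = 27/250 = 0.1080
z(H) = 1.189
z(FA) = -1.237
ln β = −½·[z(H)² − z(FA)²] = −0.5 × (1.414 − 1.530) = 0.058

ln β = 0.06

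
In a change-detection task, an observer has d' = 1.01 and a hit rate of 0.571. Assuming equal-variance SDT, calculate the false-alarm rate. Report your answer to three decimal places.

false-alarm rate = 0.203

z(hit rate) = z(0.571) = 0.1789
z(FA) = z(H) − d' = 0.1789 − 1.01 = -0.8311
false-alarm rate = Φ(-0.8311) = 0.2030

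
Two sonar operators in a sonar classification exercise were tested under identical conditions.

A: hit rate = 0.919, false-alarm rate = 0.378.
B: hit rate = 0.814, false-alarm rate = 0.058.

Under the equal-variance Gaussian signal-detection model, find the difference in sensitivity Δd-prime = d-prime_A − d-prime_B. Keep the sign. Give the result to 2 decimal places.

A: z(0.919) = 1.398, z(0.378) = -0.311, d' = 1.709
B: z(0.814) = 0.893, z(0.058) = -1.572, d' = 2.465
Δd' = d'_A − d'_B = 1.709 − 2.465 = -0.756
B has the higher sensitivity.

Δd-prime = -0.76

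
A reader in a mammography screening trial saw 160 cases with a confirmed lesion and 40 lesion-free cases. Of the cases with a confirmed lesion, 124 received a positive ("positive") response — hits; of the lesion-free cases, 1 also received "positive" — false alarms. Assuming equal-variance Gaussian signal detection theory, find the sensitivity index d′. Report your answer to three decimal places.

d′ = 2.715

H = 124/160 = 0.7750
FA = 1/40 = 0.0250
z(H) = z(0.7750) = 0.7554
z(FA) = z(0.0250) = -1.9600
d' = z(H) − z(FA) = 0.7554 − (-1.9600) = 2.7154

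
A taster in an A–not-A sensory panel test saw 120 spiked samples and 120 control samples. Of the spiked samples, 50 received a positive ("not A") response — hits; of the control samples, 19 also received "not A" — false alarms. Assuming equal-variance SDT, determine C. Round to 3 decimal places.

C = 0.606

H = 50/120 = 0.4167
FA = 19/120 = 0.1583
Φ⁻¹(H) = Φ⁻¹(0.4167) = -0.2103
Φ⁻¹(FA) = Φ⁻¹(0.1583) = -1.0015
c = −½·[z(H) + z(FA)] = −0.5 × (-0.2103 + (-1.0015)) = 0.6059
c > 0: the taster has a conservative response bias.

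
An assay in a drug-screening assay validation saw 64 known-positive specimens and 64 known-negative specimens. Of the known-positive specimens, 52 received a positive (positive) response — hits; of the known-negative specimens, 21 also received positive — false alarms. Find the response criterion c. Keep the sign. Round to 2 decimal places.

H = 52/64 = 0.8125
FA = 21/64 = 0.3281
Φ⁻¹(H) = Φ⁻¹(0.8125) = 0.8871
Φ⁻¹(FA) = Φ⁻¹(0.3281) = -0.4452
c = −½·[z(H) + z(FA)] = −0.5 × (0.8871 + (-0.4452)) = -0.22095

c = -0.22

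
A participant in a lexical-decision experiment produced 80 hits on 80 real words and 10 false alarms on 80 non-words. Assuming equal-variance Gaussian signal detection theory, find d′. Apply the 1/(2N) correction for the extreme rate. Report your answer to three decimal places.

d′ = 3.648

The hit rate is 80/80 = 1, so apply the 1/(2N) correction: H → 1 − 1/(2·80) = 0.99375.
z(H) = z(0.99375) = 2.4977
z(FA) = z(0.12500) = -1.1503
d' = 2.4977 − (-1.1503) = 3.6480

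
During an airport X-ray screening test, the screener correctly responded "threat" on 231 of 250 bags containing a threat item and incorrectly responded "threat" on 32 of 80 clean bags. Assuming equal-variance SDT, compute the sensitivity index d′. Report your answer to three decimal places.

d′ = 1.686

H = 231/250 = 0.9240
FA = 32/80 = 0.4000
z(H) = z(0.9240) = 1.4325
z(FA) = z(0.4000) = -0.2533
d' = z(H) − z(FA) = 1.4325 − (-0.2533) = 1.6858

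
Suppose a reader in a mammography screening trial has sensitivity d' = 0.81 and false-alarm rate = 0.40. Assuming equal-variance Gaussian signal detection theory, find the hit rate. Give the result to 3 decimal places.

z(false-alarm rate) = z(0.40) = -0.2533
z(H) = z(FA) + d' = -0.2533 + 0.81 = 0.5567
hit rate = Φ(0.5567) = 0.7111

hit rate = 0.711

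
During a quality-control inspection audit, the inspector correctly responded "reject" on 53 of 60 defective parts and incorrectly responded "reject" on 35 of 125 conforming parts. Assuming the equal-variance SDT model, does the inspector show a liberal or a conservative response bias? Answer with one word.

z(H) = 1.192, z(FA) = -0.583
c = −½·(z(H) + z(FA)) = -0.3045
c < 0 → liberal criterion (biased toward responding “yes”).

liberal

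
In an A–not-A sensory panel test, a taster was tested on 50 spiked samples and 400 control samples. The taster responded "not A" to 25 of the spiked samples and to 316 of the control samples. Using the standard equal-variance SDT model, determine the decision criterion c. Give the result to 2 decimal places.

H = 25/50 = 0.5000
FA = 316/400 = 0.7900
Φ⁻¹(H) = Φ⁻¹(0.5000) = 0.0000
Φ⁻¹(FA) = Φ⁻¹(0.7900) = 0.8064
c = −½·[z(H) + z(FA)] = −0.5 × (0.0000 + 0.8064) = -0.4032

c = -0.40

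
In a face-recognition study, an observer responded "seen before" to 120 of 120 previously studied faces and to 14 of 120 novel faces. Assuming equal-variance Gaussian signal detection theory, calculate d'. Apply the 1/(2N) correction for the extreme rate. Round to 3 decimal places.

The hit rate is 120/120 = 1, so apply the 1/(2N) correction: H → 1 − 1/(2·120) = 0.99583.
z(H) = z(0.99583) = 2.6380
z(FA) = z(0.11667) = -1.1918
d' = 2.6380 − (-1.1918) = 3.8298

d' = 3.830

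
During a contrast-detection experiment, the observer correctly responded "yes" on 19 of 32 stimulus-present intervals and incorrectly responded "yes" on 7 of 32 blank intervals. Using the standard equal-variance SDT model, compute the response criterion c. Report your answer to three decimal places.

H = 19/32 = 0.5938
FA = 7/32 = 0.2188
z(H) = z(0.5938) = 0.2373
z(FA) = z(0.2188) = -0.7763
c = −½·[z(H) + z(FA)] = −0.5 × (0.2373 + (-0.7763)) = 0.2695

c = 0.270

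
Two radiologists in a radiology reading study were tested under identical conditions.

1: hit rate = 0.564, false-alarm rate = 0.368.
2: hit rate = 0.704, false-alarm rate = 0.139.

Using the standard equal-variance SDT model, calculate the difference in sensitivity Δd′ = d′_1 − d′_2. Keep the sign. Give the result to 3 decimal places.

Δd′ = -1.122

1: z(0.564) = 0.1611, z(0.368) = -0.3372, d' = 0.4983
2: z(0.704) = 0.5359, z(0.139) = -1.0848, d' = 1.6207
Δd' = d'_1 − d'_2 = 0.4983 − 1.6207 = -1.1224
2 has the higher sensitivity.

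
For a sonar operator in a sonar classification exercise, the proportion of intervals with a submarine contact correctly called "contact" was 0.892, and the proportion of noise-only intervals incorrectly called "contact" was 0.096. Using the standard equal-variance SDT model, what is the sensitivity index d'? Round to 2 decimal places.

d' = 2.54

z(H) = z(0.892) = 1.2372
z(FA) = z(0.096) = -1.3047
d' = z(H) − z(FA) = 1.2372 − (-1.3047) = 2.5419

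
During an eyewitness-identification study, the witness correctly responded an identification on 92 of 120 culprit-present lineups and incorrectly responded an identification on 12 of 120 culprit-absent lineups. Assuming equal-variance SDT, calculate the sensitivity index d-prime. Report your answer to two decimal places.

d-prime = 2.01

H = 92/120 = 0.7667
FA = 12/120 = 0.1000
z(0.7667) = 0.7280, z(0.1000) = -1.2816
d' = z(H) − z(FA) = 0.7280 − (-1.2816) = 2.0096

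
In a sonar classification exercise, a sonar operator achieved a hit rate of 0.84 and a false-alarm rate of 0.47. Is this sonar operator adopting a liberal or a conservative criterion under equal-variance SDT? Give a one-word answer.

liberal

z(H) = 0.994, z(FA) = -0.075
c = −½·(z(H) + z(FA)) = -0.4595
c < 0 → liberal criterion (biased toward responding “yes”).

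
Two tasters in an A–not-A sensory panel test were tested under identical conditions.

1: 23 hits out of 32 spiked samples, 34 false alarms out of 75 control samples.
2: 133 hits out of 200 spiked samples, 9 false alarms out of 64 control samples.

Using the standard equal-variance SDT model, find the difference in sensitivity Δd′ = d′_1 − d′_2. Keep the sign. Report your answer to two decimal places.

Δd′ = -0.81

1: z(0.7188) = 0.579, z(0.4533) = -0.117, d' = 0.696
2: z(0.6650) = 0.426, z(0.1406) = -1.078, d' = 1.504
Δd' = d'_1 − d'_2 = 0.696 − 1.504 = -0.808
2 has the higher sensitivity.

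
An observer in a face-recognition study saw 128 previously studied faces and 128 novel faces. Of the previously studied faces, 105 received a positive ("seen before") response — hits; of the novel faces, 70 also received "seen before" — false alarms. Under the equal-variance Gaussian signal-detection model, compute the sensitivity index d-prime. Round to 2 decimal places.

d-prime = 0.80

H = 105/128 = 0.8203
FA = 70/128 = 0.5469
z(H) = z(0.8203) = 0.917
z(FA) = z(0.5469) = 0.118
d' = z(H) − z(FA) = 0.917 − 0.118 = 0.799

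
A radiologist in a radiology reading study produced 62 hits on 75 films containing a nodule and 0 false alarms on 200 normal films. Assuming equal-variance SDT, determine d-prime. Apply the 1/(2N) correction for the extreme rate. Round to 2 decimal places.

d-prime = 3.75

The false-alarm rate is 0/200 = 0, so apply the 1/(2N) correction: FA → 1/(2·200) = 0.00250.
z(H) = z(0.82667) = 0.941
z(FA) = z(0.00250) = -2.807
d' = 0.941 − (-2.807) = 3.748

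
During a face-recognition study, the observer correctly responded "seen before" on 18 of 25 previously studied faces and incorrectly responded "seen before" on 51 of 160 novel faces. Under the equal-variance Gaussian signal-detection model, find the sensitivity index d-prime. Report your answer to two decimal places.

H = 18/25 = 0.7200
FA = 51/160 = 0.3187
z(H) = z(0.7200) = 0.583
z(FA) = z(0.3187) = -0.471
d' = z(H) − z(FA) = 0.583 − (-0.471) = 1.054

d-prime = 1.05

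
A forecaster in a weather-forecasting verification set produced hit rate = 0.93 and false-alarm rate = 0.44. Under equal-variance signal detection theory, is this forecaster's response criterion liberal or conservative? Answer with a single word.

z(H) = 1.476, z(FA) = -0.151
c = −½·(z(H) + z(FA)) = -0.6625
c < 0 → liberal criterion (biased toward responding “yes”).

liberal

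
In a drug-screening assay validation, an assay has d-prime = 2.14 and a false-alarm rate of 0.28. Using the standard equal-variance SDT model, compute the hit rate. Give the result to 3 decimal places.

z(false-alarm rate) = z(0.28) = -0.5828
z(H) = z(FA) + d' = -0.5828 + 2.14 = 1.5572
hit rate = Φ(1.5572) = 0.9403

hit rate = 0.940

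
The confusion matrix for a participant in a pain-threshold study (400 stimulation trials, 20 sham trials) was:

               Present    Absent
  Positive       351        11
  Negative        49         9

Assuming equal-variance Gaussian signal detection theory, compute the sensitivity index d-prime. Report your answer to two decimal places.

H = 351/400 = 0.8775
FA = 11/20 = 0.5500
z(H) = 1.1626
z(FA) = 0.1257
d' = z(H) − z(FA) = 1.1626 − 0.1257 = 1.0369

d-prime = 1.04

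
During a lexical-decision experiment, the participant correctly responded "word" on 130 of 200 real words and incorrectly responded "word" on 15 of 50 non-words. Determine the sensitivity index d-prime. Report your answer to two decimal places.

d-prime = 0.91

H = 130/200 = 0.6500
FA = 15/50 = 0.3000
Φ⁻¹(0.6500) = 0.385, Φ⁻¹(0.3000) = -0.524
d' = z(H) − z(FA) = 0.385 − (-0.524) = 0.909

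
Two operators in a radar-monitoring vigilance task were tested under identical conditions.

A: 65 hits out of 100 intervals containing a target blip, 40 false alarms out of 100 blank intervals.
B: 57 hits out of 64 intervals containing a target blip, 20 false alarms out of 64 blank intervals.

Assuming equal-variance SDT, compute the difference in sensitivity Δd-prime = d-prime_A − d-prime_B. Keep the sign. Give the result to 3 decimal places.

Δd-prime = -1.080

A: z(0.6500) = 0.3853, z(0.4000) = -0.2533, d' = 0.6386
B: z(0.8906) = 1.2297, z(0.3125) = -0.4888, d' = 1.7185
Δd' = d'_A − d'_B = 0.6386 − 1.7185 = -1.0799
B has the higher sensitivity.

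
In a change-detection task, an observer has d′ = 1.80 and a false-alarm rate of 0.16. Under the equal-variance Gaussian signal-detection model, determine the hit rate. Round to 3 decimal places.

hit rate = 0.790

z(false-alarm rate) = z(0.16) = -0.9945
z(H) = z(FA) + d' = -0.9945 + 1.80 = 0.8055
hit rate = Φ(0.8055) = 0.7897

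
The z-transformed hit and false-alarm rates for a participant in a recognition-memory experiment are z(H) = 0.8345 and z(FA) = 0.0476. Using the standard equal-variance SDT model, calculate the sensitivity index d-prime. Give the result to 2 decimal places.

d' = z(H) − z(FA) = 0.8345 − 0.0476 = 0.7869

d-prime = 0.79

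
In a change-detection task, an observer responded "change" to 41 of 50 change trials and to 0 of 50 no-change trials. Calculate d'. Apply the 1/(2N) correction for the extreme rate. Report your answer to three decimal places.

d' = 3.242

The false-alarm rate is 0/50 = 0, so apply the 1/(2N) correction: FA → 1/(2·50) = 0.01000.
z(H) = z(0.82000) = 0.9154
z(FA) = z(0.01000) = -2.3263
d' = 0.9154 − (-2.3263) = 3.2417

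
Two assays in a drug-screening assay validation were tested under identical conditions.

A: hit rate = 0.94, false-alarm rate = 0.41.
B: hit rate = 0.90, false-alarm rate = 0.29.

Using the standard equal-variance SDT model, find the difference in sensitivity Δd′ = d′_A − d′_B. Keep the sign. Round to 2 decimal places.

A: z(0.94) = 1.555, z(0.41) = -0.228, d' = 1.783
B: z(0.90) = 1.282, z(0.29) = -0.553, d' = 1.835
Δd' = d'_A − d'_B = 1.783 − 1.835 = -0.052
B has the higher sensitivity.

Δd′ = -0.05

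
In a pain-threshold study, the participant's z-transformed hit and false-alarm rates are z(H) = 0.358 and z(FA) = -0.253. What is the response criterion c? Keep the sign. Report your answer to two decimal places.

c = -0.05

c = −½·[z(H) + z(FA)] = −½·(0.358 + (-0.253)) = -0.0525
c < 0: the participant has a liberal response bias.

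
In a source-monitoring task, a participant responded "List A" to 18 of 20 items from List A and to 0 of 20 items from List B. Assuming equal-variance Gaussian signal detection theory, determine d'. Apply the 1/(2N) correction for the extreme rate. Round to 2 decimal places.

The false-alarm rate is 0/20 = 0, so apply the 1/(2N) correction: FA → 1/(2·20) = 0.02500.
z(H) = z(0.90000) = 1.282
z(FA) = z(0.02500) = -1.960
d' = 1.282 − (-1.960) = 3.242

d' = 3.24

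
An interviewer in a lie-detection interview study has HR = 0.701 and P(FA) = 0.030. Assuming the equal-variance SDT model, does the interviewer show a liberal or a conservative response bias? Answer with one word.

conservative

z(H) = 0.527, z(FA) = -1.881
c = −½·(z(H) + z(FA)) = 0.677
c > 0 → conservative criterion (biased toward responding “no”).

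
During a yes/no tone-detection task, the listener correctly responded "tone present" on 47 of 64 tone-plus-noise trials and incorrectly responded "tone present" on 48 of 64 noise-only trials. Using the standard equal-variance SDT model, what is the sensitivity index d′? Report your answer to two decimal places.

H = 47/64 = 0.7344
FA = 48/64 = 0.7500
z(H) = 0.626
z(FA) = 0.674
d' = z(H) − z(FA) = 0.626 − 0.674 = -0.048

d′ = -0.05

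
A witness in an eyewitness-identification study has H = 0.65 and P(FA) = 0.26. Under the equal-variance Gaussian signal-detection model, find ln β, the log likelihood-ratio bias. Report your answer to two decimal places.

ln β = 0.13

Φ⁻¹(H) = 0.385
Φ⁻¹(FA) = -0.643
ln β = −½·[z(H)² − z(FA)²] = −0.5 × (0.148 − 0.413) = 0.1325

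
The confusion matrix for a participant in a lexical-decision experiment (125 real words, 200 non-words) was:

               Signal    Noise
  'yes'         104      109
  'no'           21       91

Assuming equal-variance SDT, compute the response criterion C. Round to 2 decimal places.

C = -0.54

H = 104/125 = 0.8320
FA = 109/200 = 0.5450
Φ⁻¹(0.8320) = 0.9621, Φ⁻¹(0.5450) = 0.1130
c = −½·[z(H) + z(FA)] = −0.5 × (0.9621 + 0.1130) = -0.53755
c < 0: the participant has a liberal response bias.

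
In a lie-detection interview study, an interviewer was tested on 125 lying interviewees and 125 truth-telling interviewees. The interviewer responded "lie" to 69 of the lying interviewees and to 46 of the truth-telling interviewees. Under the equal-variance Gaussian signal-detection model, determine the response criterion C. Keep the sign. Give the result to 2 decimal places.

H = 69/125 = 0.5520
FA = 46/125 = 0.3680
Φ⁻¹(H) = 0.1307
Φ⁻¹(FA) = -0.3372
c = −½·[z(H) + z(FA)] = −0.5 × (0.1307 + (-0.3372)) = 0.10325
c > 0: the interviewer has a conservative response bias.

C = 0.10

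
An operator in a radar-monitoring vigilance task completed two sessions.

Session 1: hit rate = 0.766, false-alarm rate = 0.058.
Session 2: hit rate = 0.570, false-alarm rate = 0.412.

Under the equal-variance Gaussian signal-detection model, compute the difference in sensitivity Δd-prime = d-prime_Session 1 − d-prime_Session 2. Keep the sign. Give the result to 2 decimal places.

Session 1: z(0.766) = 0.726, z(0.058) = -1.572, d' = 2.298
Session 2: z(0.570) = 0.176, z(0.412) = -0.222, d' = 0.398
Δd' = d'_Session 1 − d'_Session 2 = 2.298 − 0.398 = 1.900
Session 1 has the higher sensitivity.

Δd-prime = 1.90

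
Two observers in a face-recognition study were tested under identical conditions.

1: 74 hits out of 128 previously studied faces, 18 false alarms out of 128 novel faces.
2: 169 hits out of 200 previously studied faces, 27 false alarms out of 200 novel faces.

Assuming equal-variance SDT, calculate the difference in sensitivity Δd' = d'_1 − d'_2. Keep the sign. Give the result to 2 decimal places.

Δd' = -0.84

1: z(0.5781) = 0.197, z(0.1406) = -1.078, d' = 1.275
2: z(0.8450) = 1.015, z(0.1350) = -1.103, d' = 2.118
Δd' = d'_1 − d'_2 = 1.275 − 2.118 = -0.843
2 has the higher sensitivity.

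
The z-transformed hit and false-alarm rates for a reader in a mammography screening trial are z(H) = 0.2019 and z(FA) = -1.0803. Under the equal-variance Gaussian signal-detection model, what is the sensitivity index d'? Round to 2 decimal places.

d' = z(H) − z(FA) = 0.2019 − (-1.0803) = 1.2822

d' = 1.28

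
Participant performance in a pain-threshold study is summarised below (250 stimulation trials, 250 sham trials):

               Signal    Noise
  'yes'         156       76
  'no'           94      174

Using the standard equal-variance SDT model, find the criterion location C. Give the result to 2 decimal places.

H = 156/250 = 0.6240
FA = 76/250 = 0.3040
z(0.6240) = 0.316, z(0.3040) = -0.513
c = −½·[z(H) + z(FA)] = −0.5 × (0.316 + (-0.513)) = 0.0985
c > 0: the participant has a conservative response bias.

C = 0.10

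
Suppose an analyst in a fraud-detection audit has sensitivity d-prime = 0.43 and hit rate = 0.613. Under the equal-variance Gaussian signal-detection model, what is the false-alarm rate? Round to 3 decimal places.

z(hit rate) = z(0.613) = 0.2871
z(FA) = z(H) − d' = 0.2871 − 0.43 = -0.1429
false-alarm rate = Φ(-0.1429) = 0.4432

false-alarm rate = 0.443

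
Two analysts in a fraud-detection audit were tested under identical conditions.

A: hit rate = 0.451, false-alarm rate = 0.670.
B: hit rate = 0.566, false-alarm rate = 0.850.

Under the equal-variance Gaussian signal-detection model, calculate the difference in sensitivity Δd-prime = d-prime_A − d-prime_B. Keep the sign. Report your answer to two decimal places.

A: z(0.451) = -0.123, z(0.670) = 0.440, d' = -0.563
B: z(0.566) = 0.166, z(0.850) = 1.036, d' = -0.870
Δd' = d'_A − d'_B = -0.563 − (-0.870) = 0.307
A has the higher sensitivity.

Δd-prime = 0.31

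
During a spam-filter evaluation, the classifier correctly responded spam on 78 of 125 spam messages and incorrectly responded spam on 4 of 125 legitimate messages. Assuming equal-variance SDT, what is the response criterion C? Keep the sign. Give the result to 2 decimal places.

C = 0.77

H = 78/125 = 0.6240
FA = 4/125 = 0.0320
z(0.6240) = 0.316, z(0.0320) = -1.852
c = −½·[z(H) + z(FA)] = −0.5 × (0.316 + (-1.852)) = 0.768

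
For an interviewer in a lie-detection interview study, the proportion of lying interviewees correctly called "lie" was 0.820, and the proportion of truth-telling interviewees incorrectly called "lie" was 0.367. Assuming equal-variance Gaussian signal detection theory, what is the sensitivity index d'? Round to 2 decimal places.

d' = 1.26

Φ⁻¹(H) = 0.915
Φ⁻¹(FA) = -0.340
d' = z(H) − z(FA) = 0.915 − (-0.340) = 1.255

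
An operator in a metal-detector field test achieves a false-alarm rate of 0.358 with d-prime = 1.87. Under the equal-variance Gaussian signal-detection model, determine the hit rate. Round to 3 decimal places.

z(false-alarm rate) = z(0.358) = -0.3638
z(H) = z(FA) + d' = -0.3638 + 1.87 = 1.5062
hit rate = Φ(1.5062) = 0.9340

hit rate = 0.934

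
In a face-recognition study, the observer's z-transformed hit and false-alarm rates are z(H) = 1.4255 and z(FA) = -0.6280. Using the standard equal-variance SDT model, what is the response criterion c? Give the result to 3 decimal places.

c = -0.399

c = −½·[z(H) + z(FA)] = −½·(1.4255 + (-0.6280)) = -0.39875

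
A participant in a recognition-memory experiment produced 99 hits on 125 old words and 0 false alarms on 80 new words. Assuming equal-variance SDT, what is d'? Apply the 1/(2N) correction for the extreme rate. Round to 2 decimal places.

d' = 3.31

The false-alarm rate is 0/80 = 0, so apply the 1/(2N) correction: FA → 1/(2·80) = 0.00625.
z(H) = z(0.79200) = 0.813
z(FA) = z(0.00625) = -2.498
d' = 0.813 − (-2.498) = 3.311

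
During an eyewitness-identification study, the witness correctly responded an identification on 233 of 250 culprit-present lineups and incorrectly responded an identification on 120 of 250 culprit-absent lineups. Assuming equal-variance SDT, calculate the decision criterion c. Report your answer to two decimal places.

c = -0.72

H = 233/250 = 0.9320
FA = 120/250 = 0.4800
z(0.9320) = 1.491, z(0.4800) = -0.050
c = −½·[z(H) + z(FA)] = −0.5 × (1.491 + (-0.050)) = -0.7205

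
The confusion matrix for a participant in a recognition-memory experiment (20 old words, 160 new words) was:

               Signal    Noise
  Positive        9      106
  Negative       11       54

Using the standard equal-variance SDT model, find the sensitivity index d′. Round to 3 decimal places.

H = 9/20 = 0.4500
FA = 106/160 = 0.6625
z(H) = -0.1257
z(FA) = 0.4193
d' = z(H) − z(FA) = -0.1257 − 0.4193 = -0.5450

d′ = -0.545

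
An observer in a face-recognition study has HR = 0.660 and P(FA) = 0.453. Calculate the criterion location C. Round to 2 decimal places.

Φ⁻¹(0.660) = 0.412, Φ⁻¹(0.453) = -0.118
c = −½·[z(H) + z(FA)] = −0.5 × (0.412 + (-0.118)) = -0.147

C = -0.15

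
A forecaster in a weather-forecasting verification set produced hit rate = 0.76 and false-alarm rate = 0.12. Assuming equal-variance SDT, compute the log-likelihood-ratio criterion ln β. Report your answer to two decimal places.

z(0.76) = 0.706, z(0.12) = -1.175
ln β = −½·[z(H)² − z(FA)²] = −0.5 × (0.498 − 1.381) = 0.4415

ln β = 0.44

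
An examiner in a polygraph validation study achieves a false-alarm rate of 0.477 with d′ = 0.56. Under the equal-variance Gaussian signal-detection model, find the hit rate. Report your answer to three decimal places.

hit rate = 0.692

z(false-alarm rate) = z(0.477) = -0.0577
z(H) = z(FA) + d' = -0.0577 + 0.56 = 0.5023
hit rate = Φ(0.5023) = 0.6923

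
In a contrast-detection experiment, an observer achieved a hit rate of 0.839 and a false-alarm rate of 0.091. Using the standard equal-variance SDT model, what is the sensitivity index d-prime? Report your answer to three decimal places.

z(0.839) = 0.9904, z(0.091) = -1.3346
d' = z(H) − z(FA) = 0.9904 − (-1.3346) = 2.3250

d-prime = 2.325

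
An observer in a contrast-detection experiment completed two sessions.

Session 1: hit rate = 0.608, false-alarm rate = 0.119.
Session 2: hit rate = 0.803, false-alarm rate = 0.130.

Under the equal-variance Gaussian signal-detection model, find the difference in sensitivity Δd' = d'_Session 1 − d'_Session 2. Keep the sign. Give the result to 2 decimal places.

Δd' = -0.52

Session 1: z(0.608) = 0.274, z(0.119) = -1.180, d' = 1.454
Session 2: z(0.803) = 0.852, z(0.130) = -1.126, d' = 1.978
Δd' = d'_Session 1 − d'_Session 2 = 1.454 − 1.978 = -0.524
Session 2 has the higher sensitivity.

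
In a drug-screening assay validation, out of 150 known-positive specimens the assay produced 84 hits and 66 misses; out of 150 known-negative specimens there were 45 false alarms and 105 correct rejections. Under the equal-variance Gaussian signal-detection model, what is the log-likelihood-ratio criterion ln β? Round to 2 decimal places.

H = 84/150 = 0.5600
FA = 45/150 = 0.3000
z(H) = z(0.5600) = 0.151
z(FA) = z(0.3000) = -0.524
ln β = −½·[z(H)² − z(FA)²] = −0.5 × (0.023 − 0.275) = 0.126

ln β = 0.13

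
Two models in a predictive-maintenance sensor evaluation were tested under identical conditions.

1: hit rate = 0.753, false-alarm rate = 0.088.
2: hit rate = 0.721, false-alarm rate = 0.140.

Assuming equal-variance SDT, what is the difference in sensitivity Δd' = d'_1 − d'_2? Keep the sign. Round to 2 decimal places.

Δd' = 0.37

1: z(0.753) = 0.684, z(0.088) = -1.353, d' = 2.037
2: z(0.721) = 0.586, z(0.140) = -1.080, d' = 1.666
Δd' = d'_1 − d'_2 = 2.037 − 1.666 = 0.371
1 has the higher sensitivity.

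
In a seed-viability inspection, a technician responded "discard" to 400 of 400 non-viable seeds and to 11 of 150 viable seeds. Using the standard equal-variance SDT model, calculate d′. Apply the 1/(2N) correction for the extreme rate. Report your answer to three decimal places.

d′ = 4.475

The hit rate is 400/400 = 1, so apply the 1/(2N) correction: H → 1 − 1/(2·400) = 0.99875.
z(H) = z(0.99875) = 3.0233
z(FA) = z(0.07333) = -1.4514
d' = 3.0233 − (-1.4514) = 4.4747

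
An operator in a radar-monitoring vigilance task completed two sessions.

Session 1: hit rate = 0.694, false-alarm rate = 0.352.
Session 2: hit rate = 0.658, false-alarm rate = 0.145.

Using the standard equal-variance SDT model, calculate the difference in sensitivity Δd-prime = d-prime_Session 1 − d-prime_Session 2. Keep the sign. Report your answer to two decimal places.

Δd-prime = -0.58

Session 1: z(0.694) = 0.507, z(0.352) = -0.380, d' = 0.887
Session 2: z(0.658) = 0.407, z(0.145) = -1.058, d' = 1.465
Δd' = d'_Session 1 − d'_Session 2 = 0.887 − 1.465 = -0.578
Session 2 has the higher sensitivity.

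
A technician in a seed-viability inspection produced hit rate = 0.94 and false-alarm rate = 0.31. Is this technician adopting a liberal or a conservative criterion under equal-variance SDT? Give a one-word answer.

z(H) = 1.555, z(FA) = -0.496
c = −½·(z(H) + z(FA)) = -0.5295
c < 0 → liberal criterion (biased toward responding “yes”).

liberal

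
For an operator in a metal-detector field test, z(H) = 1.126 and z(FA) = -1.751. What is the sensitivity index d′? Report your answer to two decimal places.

d' = z(H) − z(FA) = 1.126 − (-1.751) = 2.877

d′ = 2.88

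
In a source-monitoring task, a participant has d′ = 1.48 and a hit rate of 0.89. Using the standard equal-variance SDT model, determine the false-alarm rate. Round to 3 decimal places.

z(hit rate) = z(0.89) = 1.2265
z(FA) = z(H) − d' = 1.2265 − 1.48 = -0.2535
false-alarm rate = Φ(-0.2535) = 0.3999

false-alarm rate = 0.400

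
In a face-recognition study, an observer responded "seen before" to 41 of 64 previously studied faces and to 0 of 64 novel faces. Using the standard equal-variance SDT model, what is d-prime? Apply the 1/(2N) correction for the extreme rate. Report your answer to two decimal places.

d-prime = 2.78

The false-alarm rate is 0/64 = 0, so apply the 1/(2N) correction: FA → 1/(2·64) = 0.00781.
z(H) = z(0.64062) = 0.360
z(FA) = z(0.00781) = -2.418
d' = 0.360 − (-2.418) = 2.778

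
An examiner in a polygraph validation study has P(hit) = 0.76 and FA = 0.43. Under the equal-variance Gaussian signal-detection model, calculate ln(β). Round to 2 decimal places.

Φ⁻¹(0.76) = 0.706, Φ⁻¹(0.43) = -0.176
ln β = −½·[z(H)² − z(FA)²] = −0.5 × (0.498 − 0.031) = -0.2335

ln β = -0.23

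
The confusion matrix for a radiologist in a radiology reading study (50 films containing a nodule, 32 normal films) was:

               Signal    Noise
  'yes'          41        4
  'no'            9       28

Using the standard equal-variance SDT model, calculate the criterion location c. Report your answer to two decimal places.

H = 41/50 = 0.8200
FA = 4/32 = 0.1250
Φ⁻¹(0.8200) = 0.915, Φ⁻¹(0.1250) = -1.150
c = −½·[z(H) + z(FA)] = −0.5 × (0.915 + (-1.150)) = 0.1175
c > 0: the radiologist has a conservative response bias.

c = 0.12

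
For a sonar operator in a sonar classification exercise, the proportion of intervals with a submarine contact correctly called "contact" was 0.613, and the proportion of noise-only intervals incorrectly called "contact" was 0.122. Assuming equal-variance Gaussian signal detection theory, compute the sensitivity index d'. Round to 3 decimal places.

Φ⁻¹(0.613) = 0.2871, Φ⁻¹(0.122) = -1.1650
d' = z(H) − z(FA) = 0.2871 − (-1.1650) = 1.4521

d' = 1.452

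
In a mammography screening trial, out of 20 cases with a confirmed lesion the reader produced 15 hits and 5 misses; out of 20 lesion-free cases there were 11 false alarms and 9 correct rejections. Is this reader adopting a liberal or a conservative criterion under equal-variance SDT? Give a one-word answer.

liberal

z(H) = 0.674, z(FA) = 0.126
c = −½·(z(H) + z(FA)) = -0.400
c < 0 → liberal criterion (biased toward responding “yes”).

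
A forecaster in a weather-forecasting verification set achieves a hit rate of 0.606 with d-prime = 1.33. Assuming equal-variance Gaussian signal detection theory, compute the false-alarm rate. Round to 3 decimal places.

false-alarm rate = 0.144

z(hit rate) = z(0.606) = 0.2689
z(FA) = z(H) − d' = 0.2689 − 1.33 = -1.0611
false-alarm rate = Φ(-1.0611) = 0.1443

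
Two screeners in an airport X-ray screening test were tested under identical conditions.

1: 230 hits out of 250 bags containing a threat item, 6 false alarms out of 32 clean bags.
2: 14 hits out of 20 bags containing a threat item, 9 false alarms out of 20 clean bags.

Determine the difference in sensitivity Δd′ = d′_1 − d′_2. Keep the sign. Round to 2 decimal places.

1: z(0.9200) = 1.405, z(0.1875) = -0.887, d' = 2.292
2: z(0.7000) = 0.524, z(0.4500) = -0.126, d' = 0.650
Δd' = d'_1 − d'_2 = 2.292 − 0.650 = 1.642
1 has the higher sensitivity.

Δd′ = 1.64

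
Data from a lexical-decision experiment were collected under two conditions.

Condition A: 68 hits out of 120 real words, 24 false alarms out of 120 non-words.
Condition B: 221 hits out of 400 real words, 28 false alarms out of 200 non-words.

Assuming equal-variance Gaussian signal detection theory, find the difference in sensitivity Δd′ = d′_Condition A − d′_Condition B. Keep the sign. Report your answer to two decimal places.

Δd′ = -0.20

Condition A: z(0.5667) = 0.168, z(0.2000) = -0.842, d' = 1.010
Condition B: z(0.5525) = 0.132, z(0.1400) = -1.080, d' = 1.212
Δd' = d'_Condition A − d'_Condition B = 1.010 − 1.212 = -0.202
Condition B has the higher sensitivity.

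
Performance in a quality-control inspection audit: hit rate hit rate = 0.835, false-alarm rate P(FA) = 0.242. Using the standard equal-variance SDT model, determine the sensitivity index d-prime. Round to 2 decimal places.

z(0.835) = 0.9741, z(0.242) = -0.6999
d' = z(H) − z(FA) = 0.9741 − (-0.6999) = 1.6740

d-prime = 1.67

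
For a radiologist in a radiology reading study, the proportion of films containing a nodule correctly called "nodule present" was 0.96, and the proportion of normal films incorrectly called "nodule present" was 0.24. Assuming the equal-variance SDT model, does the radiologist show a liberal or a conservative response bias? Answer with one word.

z(H) = 1.751, z(FA) = -0.706
c = −½·(z(H) + z(FA)) = -0.5225
c < 0 → liberal criterion (biased toward responding “yes”).

liberal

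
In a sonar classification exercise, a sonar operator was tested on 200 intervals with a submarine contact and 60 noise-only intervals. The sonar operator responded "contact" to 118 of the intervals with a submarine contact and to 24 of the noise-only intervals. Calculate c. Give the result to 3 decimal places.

c = 0.013

H = 118/200 = 0.5900
FA = 24/60 = 0.4000
Φ⁻¹(H) = 0.2275
Φ⁻¹(FA) = -0.2533
c = −½·[z(H) + z(FA)] = −0.5 × (0.2275 + (-0.2533)) = 0.0129
c > 0: the sonar operator has a conservative response bias.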